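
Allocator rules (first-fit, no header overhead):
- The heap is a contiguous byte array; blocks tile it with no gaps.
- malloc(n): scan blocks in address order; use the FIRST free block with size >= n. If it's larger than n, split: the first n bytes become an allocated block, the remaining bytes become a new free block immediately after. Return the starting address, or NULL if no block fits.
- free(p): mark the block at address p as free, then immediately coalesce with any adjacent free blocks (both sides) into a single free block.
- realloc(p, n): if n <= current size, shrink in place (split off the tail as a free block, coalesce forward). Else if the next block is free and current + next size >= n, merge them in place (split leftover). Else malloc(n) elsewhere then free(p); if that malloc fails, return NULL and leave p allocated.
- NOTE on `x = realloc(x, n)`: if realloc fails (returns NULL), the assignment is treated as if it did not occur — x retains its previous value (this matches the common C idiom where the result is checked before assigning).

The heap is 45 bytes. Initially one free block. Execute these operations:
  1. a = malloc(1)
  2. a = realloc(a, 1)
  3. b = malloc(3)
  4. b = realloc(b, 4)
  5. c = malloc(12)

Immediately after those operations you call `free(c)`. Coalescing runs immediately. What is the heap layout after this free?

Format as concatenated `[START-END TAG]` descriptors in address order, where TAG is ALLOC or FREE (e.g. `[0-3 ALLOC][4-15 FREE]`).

Op 1: a = malloc(1) -> a = 0; heap: [0-0 ALLOC][1-44 FREE]
Op 2: a = realloc(a, 1) -> a = 0; heap: [0-0 ALLOC][1-44 FREE]
Op 3: b = malloc(3) -> b = 1; heap: [0-0 ALLOC][1-3 ALLOC][4-44 FREE]
Op 4: b = realloc(b, 4) -> b = 1; heap: [0-0 ALLOC][1-4 ALLOC][5-44 FREE]
Op 5: c = malloc(12) -> c = 5; heap: [0-0 ALLOC][1-4 ALLOC][5-16 ALLOC][17-44 FREE]
free(c): c = 5 -> block [5-16 ALLOC]; mark free, coalesce with adjacent free neighbors -> [0-0 ALLOC][1-4 ALLOC][5-44 FREE]

Answer: [0-0 ALLOC][1-4 ALLOC][5-44 FREE]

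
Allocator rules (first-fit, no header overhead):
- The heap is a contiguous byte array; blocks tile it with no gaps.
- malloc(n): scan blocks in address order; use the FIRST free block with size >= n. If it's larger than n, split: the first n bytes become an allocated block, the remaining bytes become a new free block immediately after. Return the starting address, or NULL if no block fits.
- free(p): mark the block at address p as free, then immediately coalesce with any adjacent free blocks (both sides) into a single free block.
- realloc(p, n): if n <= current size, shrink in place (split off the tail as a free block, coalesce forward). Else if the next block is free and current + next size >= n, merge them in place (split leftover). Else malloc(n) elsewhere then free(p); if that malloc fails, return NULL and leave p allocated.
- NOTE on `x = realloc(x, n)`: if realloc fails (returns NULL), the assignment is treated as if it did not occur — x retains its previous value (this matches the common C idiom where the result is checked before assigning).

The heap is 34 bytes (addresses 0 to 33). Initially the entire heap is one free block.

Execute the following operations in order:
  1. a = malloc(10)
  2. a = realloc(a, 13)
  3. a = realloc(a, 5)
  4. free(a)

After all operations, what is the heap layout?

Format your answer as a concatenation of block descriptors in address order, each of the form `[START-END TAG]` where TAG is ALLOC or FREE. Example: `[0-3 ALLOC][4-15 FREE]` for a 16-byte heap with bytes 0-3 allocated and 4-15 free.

Op 1: a = malloc(10) -> a = 0; heap: [0-9 ALLOC][10-33 FREE]
Op 2: a = realloc(a, 13) -> a = 0; heap: [0-12 ALLOC][13-33 FREE]
Op 3: a = realloc(a, 5) -> a = 0; heap: [0-4 ALLOC][5-33 FREE]
Op 4: free(a) -> (freed a); heap: [0-33 FREE]

Answer: [0-33 FREE]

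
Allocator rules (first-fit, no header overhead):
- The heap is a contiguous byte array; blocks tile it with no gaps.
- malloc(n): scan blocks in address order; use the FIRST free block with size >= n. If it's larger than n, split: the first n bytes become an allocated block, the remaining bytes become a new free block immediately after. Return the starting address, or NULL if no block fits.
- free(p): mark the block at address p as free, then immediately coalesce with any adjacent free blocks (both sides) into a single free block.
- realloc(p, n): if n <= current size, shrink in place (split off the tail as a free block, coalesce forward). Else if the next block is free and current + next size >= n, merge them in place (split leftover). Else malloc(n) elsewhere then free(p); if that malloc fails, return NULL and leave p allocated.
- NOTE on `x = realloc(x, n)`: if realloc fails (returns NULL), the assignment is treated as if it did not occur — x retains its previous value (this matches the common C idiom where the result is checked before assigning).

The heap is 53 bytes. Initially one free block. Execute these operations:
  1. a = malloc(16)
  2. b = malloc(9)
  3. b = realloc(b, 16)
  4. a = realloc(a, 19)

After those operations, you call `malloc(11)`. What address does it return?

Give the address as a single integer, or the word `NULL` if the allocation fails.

Op 1: a = malloc(16) -> a = 0; heap: [0-15 ALLOC][16-52 FREE]
Op 2: b = malloc(9) -> b = 16; heap: [0-15 ALLOC][16-24 ALLOC][25-52 FREE]
Op 3: b = realloc(b, 16) -> b = 16; heap: [0-15 ALLOC][16-31 ALLOC][32-52 FREE]
Op 4: a = realloc(a, 19) -> a = 32; heap: [0-15 FREE][16-31 ALLOC][32-50 ALLOC][51-52 FREE]
malloc(11): first-fit scan over [0-15 FREE][16-31 ALLOC][32-50 ALLOC][51-52 FREE] -> 0

Answer: 0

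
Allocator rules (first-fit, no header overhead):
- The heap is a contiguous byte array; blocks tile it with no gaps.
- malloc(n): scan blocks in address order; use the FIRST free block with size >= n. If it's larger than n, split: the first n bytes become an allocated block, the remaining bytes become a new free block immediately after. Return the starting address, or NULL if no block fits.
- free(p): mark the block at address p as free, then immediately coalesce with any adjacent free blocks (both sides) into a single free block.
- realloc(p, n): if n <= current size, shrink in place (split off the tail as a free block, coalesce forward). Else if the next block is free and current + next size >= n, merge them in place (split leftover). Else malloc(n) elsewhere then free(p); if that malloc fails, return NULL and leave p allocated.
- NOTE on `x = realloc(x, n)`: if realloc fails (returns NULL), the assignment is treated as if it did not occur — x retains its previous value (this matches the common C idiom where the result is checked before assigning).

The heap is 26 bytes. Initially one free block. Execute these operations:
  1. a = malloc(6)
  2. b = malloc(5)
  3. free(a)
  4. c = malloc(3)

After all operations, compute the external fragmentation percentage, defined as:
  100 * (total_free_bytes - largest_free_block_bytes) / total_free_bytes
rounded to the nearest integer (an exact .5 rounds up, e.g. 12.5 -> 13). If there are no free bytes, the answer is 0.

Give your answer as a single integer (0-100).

Answer: 17

Derivation:
Op 1: a = malloc(6) -> a = 0; heap: [0-5 ALLOC][6-25 FREE]
Op 2: b = malloc(5) -> b = 6; heap: [0-5 ALLOC][6-10 ALLOC][11-25 FREE]
Op 3: free(a) -> (freed a); heap: [0-5 FREE][6-10 ALLOC][11-25 FREE]
Op 4: c = malloc(3) -> c = 0; heap: [0-2 ALLOC][3-5 FREE][6-10 ALLOC][11-25 FREE]
Free blocks: [3 15] total_free=18 largest=15 -> 100*(18-15)/18 = 300/18 ≈ 16.667 -> rounds to 17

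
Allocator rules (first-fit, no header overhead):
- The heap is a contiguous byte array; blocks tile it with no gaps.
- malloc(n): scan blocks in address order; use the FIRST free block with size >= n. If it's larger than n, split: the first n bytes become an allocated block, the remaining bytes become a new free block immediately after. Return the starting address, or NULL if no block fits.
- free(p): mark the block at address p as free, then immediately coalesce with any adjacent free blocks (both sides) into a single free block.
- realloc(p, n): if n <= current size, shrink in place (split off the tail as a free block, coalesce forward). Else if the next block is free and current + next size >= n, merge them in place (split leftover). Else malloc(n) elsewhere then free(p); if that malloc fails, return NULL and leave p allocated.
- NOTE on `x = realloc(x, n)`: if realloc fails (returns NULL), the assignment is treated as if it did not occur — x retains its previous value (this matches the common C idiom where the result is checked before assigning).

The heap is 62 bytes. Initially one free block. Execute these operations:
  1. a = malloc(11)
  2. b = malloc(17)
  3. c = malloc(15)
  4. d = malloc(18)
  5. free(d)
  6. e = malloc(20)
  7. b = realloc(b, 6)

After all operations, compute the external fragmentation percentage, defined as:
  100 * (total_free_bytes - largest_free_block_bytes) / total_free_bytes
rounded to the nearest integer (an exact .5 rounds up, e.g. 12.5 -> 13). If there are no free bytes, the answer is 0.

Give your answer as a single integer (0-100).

Op 1: a = malloc(11) -> a = 0; heap: [0-10 ALLOC][11-61 FREE]
Op 2: b = malloc(17) -> b = 11; heap: [0-10 ALLOC][11-27 ALLOC][28-61 FREE]
Op 3: c = malloc(15) -> c = 28; heap: [0-10 ALLOC][11-27 ALLOC][28-42 ALLOC][43-61 FREE]
Op 4: d = malloc(18) -> d = 43; heap: [0-10 ALLOC][11-27 ALLOC][28-42 ALLOC][43-60 ALLOC][61-61 FREE]
Op 5: free(d) -> (freed d); heap: [0-10 ALLOC][11-27 ALLOC][28-42 ALLOC][43-61 FREE]
Op 6: e = malloc(20) -> e = NULL; heap: [0-10 ALLOC][11-27 ALLOC][28-42 ALLOC][43-61 FREE]
Op 7: b = realloc(b, 6) -> b = 11; heap: [0-10 ALLOC][11-16 ALLOC][17-27 FREE][28-42 ALLOC][43-61 FREE]
Free blocks: [11 19] total_free=30 largest=19 -> 100*(30-19)/30 = 1100/30 ≈ 36.667 -> rounds to 37

Answer: 37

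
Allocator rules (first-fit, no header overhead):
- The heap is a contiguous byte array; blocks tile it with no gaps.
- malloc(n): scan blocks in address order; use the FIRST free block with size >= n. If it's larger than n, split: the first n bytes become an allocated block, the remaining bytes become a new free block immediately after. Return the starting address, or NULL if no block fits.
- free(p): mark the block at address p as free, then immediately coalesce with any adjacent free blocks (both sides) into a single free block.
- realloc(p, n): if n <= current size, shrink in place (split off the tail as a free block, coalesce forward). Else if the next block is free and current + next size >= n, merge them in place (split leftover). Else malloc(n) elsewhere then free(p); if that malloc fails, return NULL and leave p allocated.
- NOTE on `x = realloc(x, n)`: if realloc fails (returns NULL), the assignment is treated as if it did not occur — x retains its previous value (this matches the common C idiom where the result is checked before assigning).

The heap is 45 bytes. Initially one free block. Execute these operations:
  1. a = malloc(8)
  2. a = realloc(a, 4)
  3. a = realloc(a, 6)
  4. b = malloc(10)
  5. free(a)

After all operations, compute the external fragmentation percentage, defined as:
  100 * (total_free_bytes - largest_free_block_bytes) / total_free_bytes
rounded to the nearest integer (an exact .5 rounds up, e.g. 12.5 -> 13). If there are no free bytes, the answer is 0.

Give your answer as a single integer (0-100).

Op 1: a = malloc(8) -> a = 0; heap: [0-7 ALLOC][8-44 FREE]
Op 2: a = realloc(a, 4) -> a = 0; heap: [0-3 ALLOC][4-44 FREE]
Op 3: a = realloc(a, 6) -> a = 0; heap: [0-5 ALLOC][6-44 FREE]
Op 4: b = malloc(10) -> b = 6; heap: [0-5 ALLOC][6-15 ALLOC][16-44 FREE]
Op 5: free(a) -> (freed a); heap: [0-5 FREE][6-15 ALLOC][16-44 FREE]
Free blocks: [6 29] total_free=35 largest=29 -> 100*(35-29)/35 = 600/35 ≈ 17.143 -> rounds to 17

Answer: 17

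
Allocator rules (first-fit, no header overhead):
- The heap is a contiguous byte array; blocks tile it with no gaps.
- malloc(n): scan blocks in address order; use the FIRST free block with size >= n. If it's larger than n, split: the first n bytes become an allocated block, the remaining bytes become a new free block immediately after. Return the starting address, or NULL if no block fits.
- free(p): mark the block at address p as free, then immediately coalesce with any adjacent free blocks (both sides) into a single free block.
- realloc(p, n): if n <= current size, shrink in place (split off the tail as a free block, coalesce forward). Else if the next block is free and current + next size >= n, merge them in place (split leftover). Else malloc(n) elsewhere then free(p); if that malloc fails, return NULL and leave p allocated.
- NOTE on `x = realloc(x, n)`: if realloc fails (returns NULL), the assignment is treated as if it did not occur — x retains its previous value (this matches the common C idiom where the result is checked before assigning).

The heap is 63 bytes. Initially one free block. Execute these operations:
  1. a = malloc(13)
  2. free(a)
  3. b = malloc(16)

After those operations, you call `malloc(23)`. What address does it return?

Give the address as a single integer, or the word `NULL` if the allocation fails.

Answer: 16

Derivation:
Op 1: a = malloc(13) -> a = 0; heap: [0-12 ALLOC][13-62 FREE]
Op 2: free(a) -> (freed a); heap: [0-62 FREE]
Op 3: b = malloc(16) -> b = 0; heap: [0-15 ALLOC][16-62 FREE]
malloc(23): first-fit scan over [0-15 ALLOC][16-62 FREE] -> 16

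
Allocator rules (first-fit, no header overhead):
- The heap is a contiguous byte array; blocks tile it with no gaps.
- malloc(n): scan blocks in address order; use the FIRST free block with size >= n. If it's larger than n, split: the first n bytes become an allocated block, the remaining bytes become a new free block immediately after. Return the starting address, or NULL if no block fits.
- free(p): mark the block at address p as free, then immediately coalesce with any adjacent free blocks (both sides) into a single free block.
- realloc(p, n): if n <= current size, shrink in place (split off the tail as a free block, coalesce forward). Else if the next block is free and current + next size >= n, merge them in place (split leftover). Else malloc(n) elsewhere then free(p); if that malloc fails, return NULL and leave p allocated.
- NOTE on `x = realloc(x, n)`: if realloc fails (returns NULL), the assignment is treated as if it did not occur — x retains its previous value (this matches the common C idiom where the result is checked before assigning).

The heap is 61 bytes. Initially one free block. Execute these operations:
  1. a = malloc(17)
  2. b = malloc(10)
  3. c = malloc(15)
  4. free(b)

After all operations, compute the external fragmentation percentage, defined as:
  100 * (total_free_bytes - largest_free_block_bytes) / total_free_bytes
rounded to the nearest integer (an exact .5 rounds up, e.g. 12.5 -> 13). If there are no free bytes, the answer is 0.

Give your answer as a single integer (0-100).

Op 1: a = malloc(17) -> a = 0; heap: [0-16 ALLOC][17-60 FREE]
Op 2: b = malloc(10) -> b = 17; heap: [0-16 ALLOC][17-26 ALLOC][27-60 FREE]
Op 3: c = malloc(15) -> c = 27; heap: [0-16 ALLOC][17-26 ALLOC][27-41 ALLOC][42-60 FREE]
Op 4: free(b) -> (freed b); heap: [0-16 ALLOC][17-26 FREE][27-41 ALLOC][42-60 FREE]
Free blocks: [10 19] total_free=29 largest=19 -> 100*(29-19)/29 = 1000/29 ≈ 34.483 -> rounds to 34

Answer: 34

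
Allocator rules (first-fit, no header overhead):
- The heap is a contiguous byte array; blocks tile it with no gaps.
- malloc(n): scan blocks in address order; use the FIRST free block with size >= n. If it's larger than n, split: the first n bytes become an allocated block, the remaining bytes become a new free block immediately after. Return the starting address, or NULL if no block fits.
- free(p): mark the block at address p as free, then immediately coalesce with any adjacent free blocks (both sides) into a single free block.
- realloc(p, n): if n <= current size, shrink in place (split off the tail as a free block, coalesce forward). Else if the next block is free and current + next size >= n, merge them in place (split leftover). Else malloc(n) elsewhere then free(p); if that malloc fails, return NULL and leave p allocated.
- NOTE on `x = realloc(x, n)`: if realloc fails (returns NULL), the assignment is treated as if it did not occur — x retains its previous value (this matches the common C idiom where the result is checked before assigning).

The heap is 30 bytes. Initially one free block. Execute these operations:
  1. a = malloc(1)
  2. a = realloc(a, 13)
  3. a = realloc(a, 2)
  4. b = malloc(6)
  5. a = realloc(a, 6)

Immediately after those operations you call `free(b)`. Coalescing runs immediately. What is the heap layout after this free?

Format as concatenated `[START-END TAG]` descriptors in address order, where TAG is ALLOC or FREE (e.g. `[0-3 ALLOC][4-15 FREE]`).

Answer: [0-7 FREE][8-13 ALLOC][14-29 FREE]

Derivation:
Op 1: a = malloc(1) -> a = 0; heap: [0-0 ALLOC][1-29 FREE]
Op 2: a = realloc(a, 13) -> a = 0; heap: [0-12 ALLOC][13-29 FREE]
Op 3: a = realloc(a, 2) -> a = 0; heap: [0-1 ALLOC][2-29 FREE]
Op 4: b = malloc(6) -> b = 2; heap: [0-1 ALLOC][2-7 ALLOC][8-29 FREE]
Op 5: a = realloc(a, 6) -> a = 8; heap: [0-1 FREE][2-7 ALLOC][8-13 ALLOC][14-29 FREE]
free(b): b = 2 -> block [2-7 ALLOC]; mark free, coalesce with adjacent free neighbors -> [0-7 FREE][8-13 ALLOC][14-29 FREE]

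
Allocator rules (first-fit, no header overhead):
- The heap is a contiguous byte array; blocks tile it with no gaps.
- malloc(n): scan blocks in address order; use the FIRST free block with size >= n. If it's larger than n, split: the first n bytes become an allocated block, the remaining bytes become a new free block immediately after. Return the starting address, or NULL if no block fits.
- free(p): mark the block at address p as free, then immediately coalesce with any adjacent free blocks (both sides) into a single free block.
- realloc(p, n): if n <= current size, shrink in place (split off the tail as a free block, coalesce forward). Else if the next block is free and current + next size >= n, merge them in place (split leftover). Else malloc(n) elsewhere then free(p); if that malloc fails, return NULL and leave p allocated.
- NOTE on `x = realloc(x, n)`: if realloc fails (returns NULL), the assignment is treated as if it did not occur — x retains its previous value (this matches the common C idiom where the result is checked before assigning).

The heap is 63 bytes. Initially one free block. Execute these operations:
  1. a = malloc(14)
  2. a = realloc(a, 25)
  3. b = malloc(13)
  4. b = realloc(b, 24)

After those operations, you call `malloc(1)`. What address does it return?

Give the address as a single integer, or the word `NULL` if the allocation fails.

Answer: 49

Derivation:
Op 1: a = malloc(14) -> a = 0; heap: [0-13 ALLOC][14-62 FREE]
Op 2: a = realloc(a, 25) -> a = 0; heap: [0-24 ALLOC][25-62 FREE]
Op 3: b = malloc(13) -> b = 25; heap: [0-24 ALLOC][25-37 ALLOC][38-62 FREE]
Op 4: b = realloc(b, 24) -> b = 25; heap: [0-24 ALLOC][25-48 ALLOC][49-62 FREE]
malloc(1): first-fit scan over [0-24 ALLOC][25-48 ALLOC][49-62 FREE] -> 49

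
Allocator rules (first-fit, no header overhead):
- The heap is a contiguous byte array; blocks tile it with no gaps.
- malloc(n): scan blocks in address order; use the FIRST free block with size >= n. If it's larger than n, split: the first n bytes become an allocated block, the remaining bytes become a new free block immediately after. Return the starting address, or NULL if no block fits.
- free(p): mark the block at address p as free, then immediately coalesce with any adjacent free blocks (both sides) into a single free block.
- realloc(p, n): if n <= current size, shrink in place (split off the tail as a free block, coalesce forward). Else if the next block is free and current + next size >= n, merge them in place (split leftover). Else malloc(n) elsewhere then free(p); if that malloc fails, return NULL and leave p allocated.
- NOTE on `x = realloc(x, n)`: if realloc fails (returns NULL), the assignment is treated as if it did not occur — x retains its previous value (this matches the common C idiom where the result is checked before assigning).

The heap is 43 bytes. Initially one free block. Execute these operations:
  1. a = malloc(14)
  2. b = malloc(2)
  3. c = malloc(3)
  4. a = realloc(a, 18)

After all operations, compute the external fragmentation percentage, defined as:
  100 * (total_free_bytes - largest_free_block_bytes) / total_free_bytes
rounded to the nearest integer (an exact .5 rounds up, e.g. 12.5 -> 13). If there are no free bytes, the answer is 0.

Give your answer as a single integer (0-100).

Op 1: a = malloc(14) -> a = 0; heap: [0-13 ALLOC][14-42 FREE]
Op 2: b = malloc(2) -> b = 14; heap: [0-13 ALLOC][14-15 ALLOC][16-42 FREE]
Op 3: c = malloc(3) -> c = 16; heap: [0-13 ALLOC][14-15 ALLOC][16-18 ALLOC][19-42 FREE]
Op 4: a = realloc(a, 18) -> a = 19; heap: [0-13 FREE][14-15 ALLOC][16-18 ALLOC][19-36 ALLOC][37-42 FREE]
Free blocks: [14 6] total_free=20 largest=14 -> 100*(20-14)/20 = 600/20 = 30

Answer: 30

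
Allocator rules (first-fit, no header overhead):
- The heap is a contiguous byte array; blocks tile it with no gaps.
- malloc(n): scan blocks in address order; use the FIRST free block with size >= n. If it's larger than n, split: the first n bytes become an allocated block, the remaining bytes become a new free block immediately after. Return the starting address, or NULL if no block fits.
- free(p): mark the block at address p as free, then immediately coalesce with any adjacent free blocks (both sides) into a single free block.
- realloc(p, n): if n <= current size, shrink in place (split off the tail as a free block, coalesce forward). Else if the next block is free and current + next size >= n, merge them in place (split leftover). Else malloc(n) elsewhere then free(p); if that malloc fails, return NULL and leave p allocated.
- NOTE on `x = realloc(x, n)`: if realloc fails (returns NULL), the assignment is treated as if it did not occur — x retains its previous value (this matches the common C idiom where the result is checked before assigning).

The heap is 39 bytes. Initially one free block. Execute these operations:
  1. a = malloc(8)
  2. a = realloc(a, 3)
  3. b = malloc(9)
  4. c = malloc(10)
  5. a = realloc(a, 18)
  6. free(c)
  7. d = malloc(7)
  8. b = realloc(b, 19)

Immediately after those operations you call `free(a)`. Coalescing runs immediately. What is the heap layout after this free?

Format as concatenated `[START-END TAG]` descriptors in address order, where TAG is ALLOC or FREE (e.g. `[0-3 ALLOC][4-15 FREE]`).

Answer: [0-11 FREE][12-18 ALLOC][19-37 ALLOC][38-38 FREE]

Derivation:
Op 1: a = malloc(8) -> a = 0; heap: [0-7 ALLOC][8-38 FREE]
Op 2: a = realloc(a, 3) -> a = 0; heap: [0-2 ALLOC][3-38 FREE]
Op 3: b = malloc(9) -> b = 3; heap: [0-2 ALLOC][3-11 ALLOC][12-38 FREE]
Op 4: c = malloc(10) -> c = 12; heap: [0-2 ALLOC][3-11 ALLOC][12-21 ALLOC][22-38 FREE]
Op 5: a = realloc(a, 18) -> NULL (a unchanged); heap: [0-2 ALLOC][3-11 ALLOC][12-21 ALLOC][22-38 FREE]
Op 6: free(c) -> (freed c); heap: [0-2 ALLOC][3-11 ALLOC][12-38 FREE]
Op 7: d = malloc(7) -> d = 12; heap: [0-2 ALLOC][3-11 ALLOC][12-18 ALLOC][19-38 FREE]
Op 8: b = realloc(b, 19) -> b = 19; heap: [0-2 ALLOC][3-11 FREE][12-18 ALLOC][19-37 ALLOC][38-38 FREE]
free(a): a = 0 -> block [0-2 ALLOC]; mark free, coalesce with adjacent free neighbors -> [0-11 FREE][12-18 ALLOC][19-37 ALLOC][38-38 FREE]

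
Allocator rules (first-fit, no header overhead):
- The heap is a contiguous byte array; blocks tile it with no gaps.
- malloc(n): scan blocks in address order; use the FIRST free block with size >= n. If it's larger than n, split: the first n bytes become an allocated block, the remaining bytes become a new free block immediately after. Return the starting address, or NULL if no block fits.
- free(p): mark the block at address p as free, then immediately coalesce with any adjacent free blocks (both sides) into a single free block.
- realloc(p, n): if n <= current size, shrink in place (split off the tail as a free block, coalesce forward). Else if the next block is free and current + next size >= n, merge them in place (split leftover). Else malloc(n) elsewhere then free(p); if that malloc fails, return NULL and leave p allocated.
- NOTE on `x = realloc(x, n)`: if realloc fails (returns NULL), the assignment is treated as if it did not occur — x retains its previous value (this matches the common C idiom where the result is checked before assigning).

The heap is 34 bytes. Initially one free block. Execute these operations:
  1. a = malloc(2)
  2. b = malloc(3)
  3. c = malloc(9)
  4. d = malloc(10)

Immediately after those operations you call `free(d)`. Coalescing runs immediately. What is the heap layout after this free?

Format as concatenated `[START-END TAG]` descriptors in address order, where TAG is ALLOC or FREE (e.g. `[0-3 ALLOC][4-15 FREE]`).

Answer: [0-1 ALLOC][2-4 ALLOC][5-13 ALLOC][14-33 FREE]

Derivation:
Op 1: a = malloc(2) -> a = 0; heap: [0-1 ALLOC][2-33 FREE]
Op 2: b = malloc(3) -> b = 2; heap: [0-1 ALLOC][2-4 ALLOC][5-33 FREE]
Op 3: c = malloc(9) -> c = 5; heap: [0-1 ALLOC][2-4 ALLOC][5-13 ALLOC][14-33 FREE]
Op 4: d = malloc(10) -> d = 14; heap: [0-1 ALLOC][2-4 ALLOC][5-13 ALLOC][14-23 ALLOC][24-33 FREE]
free(d): d = 14 -> block [14-23 ALLOC]; mark free, coalesce with adjacent free neighbors -> [0-1 ALLOC][2-4 ALLOC][5-13 ALLOC][14-33 FREE]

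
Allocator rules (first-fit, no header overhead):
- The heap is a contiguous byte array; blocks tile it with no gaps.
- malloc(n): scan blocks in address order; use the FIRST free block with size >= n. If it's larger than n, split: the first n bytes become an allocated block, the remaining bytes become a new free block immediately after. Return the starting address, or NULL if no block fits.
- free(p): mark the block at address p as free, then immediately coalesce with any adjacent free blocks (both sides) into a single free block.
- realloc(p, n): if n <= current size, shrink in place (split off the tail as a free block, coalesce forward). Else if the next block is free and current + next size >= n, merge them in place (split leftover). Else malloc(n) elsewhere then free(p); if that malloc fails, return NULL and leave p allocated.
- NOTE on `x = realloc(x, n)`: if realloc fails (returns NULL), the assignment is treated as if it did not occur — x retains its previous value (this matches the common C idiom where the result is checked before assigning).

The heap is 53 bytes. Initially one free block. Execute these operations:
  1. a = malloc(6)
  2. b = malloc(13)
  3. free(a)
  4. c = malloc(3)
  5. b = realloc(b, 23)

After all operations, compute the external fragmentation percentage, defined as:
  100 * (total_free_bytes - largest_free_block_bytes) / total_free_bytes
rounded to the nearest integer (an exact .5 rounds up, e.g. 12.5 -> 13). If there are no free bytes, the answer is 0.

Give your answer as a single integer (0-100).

Answer: 11

Derivation:
Op 1: a = malloc(6) -> a = 0; heap: [0-5 ALLOC][6-52 FREE]
Op 2: b = malloc(13) -> b = 6; heap: [0-5 ALLOC][6-18 ALLOC][19-52 FREE]
Op 3: free(a) -> (freed a); heap: [0-5 FREE][6-18 ALLOC][19-52 FREE]
Op 4: c = malloc(3) -> c = 0; heap: [0-2 ALLOC][3-5 FREE][6-18 ALLOC][19-52 FREE]
Op 5: b = realloc(b, 23) -> b = 6; heap: [0-2 ALLOC][3-5 FREE][6-28 ALLOC][29-52 FREE]
Free blocks: [3 24] total_free=27 largest=24 -> 100*(27-24)/27 = 300/27 ≈ 11.111 -> rounds to 11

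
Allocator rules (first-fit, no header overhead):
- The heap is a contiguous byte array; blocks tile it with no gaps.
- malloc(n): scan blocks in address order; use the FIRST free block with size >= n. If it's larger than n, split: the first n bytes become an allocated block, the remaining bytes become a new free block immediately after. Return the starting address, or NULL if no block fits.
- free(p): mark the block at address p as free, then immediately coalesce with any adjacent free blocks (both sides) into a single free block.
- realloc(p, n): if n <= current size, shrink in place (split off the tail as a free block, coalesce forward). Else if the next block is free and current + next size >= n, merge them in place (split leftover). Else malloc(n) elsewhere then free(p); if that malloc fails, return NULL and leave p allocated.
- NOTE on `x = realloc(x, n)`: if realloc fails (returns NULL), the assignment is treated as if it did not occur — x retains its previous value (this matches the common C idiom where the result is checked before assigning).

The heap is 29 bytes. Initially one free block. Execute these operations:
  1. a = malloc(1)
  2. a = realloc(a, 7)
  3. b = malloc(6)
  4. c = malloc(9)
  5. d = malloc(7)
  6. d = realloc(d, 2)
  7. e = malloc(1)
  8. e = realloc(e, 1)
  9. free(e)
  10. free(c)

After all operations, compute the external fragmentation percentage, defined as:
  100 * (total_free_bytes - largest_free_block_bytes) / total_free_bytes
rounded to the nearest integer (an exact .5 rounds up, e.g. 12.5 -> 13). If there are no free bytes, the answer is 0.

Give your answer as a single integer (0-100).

Answer: 36

Derivation:
Op 1: a = malloc(1) -> a = 0; heap: [0-0 ALLOC][1-28 FREE]
Op 2: a = realloc(a, 7) -> a = 0; heap: [0-6 ALLOC][7-28 FREE]
Op 3: b = malloc(6) -> b = 7; heap: [0-6 ALLOC][7-12 ALLOC][13-28 FREE]
Op 4: c = malloc(9) -> c = 13; heap: [0-6 ALLOC][7-12 ALLOC][13-21 ALLOC][22-28 FREE]
Op 5: d = malloc(7) -> d = 22; heap: [0-6 ALLOC][7-12 ALLOC][13-21 ALLOC][22-28 ALLOC]
Op 6: d = realloc(d, 2) -> d = 22; heap: [0-6 ALLOC][7-12 ALLOC][13-21 ALLOC][22-23 ALLOC][24-28 FREE]
Op 7: e = malloc(1) -> e = 24; heap: [0-6 ALLOC][7-12 ALLOC][13-21 ALLOC][22-23 ALLOC][24-24 ALLOC][25-28 FREE]
Op 8: e = realloc(e, 1) -> e = 24; heap: [0-6 ALLOC][7-12 ALLOC][13-21 ALLOC][22-23 ALLOC][24-24 ALLOC][25-28 FREE]
Op 9: free(e) -> (freed e); heap: [0-6 ALLOC][7-12 ALLOC][13-21 ALLOC][22-23 ALLOC][24-28 FREE]
Op 10: free(c) -> (freed c); heap: [0-6 ALLOC][7-12 ALLOC][13-21 FREE][22-23 ALLOC][24-28 FREE]
Free blocks: [9 5] total_free=14 largest=9 -> 100*(14-9)/14 = 500/14 ≈ 35.714 -> rounds to 36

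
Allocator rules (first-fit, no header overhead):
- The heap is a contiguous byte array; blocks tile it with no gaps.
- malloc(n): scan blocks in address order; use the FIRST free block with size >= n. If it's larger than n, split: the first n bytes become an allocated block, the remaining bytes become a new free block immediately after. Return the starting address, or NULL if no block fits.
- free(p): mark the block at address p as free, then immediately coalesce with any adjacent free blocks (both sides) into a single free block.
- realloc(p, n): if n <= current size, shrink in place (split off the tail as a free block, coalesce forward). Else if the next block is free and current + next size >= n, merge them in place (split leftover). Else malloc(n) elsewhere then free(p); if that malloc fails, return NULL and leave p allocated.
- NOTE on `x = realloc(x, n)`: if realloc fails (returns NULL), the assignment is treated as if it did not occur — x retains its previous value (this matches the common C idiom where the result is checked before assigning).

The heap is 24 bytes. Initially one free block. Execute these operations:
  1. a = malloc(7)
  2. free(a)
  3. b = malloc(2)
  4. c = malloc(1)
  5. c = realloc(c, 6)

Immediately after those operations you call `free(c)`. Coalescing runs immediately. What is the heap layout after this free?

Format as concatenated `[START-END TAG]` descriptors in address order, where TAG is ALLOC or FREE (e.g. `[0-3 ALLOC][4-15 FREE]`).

Op 1: a = malloc(7) -> a = 0; heap: [0-6 ALLOC][7-23 FREE]
Op 2: free(a) -> (freed a); heap: [0-23 FREE]
Op 3: b = malloc(2) -> b = 0; heap: [0-1 ALLOC][2-23 FREE]
Op 4: c = malloc(1) -> c = 2; heap: [0-1 ALLOC][2-2 ALLOC][3-23 FREE]
Op 5: c = realloc(c, 6) -> c = 2; heap: [0-1 ALLOC][2-7 ALLOC][8-23 FREE]
free(c): c = 2 -> block [2-7 ALLOC]; mark free, coalesce with adjacent free neighbors -> [0-1 ALLOC][2-23 FREE]

Answer: [0-1 ALLOC][2-23 FREE]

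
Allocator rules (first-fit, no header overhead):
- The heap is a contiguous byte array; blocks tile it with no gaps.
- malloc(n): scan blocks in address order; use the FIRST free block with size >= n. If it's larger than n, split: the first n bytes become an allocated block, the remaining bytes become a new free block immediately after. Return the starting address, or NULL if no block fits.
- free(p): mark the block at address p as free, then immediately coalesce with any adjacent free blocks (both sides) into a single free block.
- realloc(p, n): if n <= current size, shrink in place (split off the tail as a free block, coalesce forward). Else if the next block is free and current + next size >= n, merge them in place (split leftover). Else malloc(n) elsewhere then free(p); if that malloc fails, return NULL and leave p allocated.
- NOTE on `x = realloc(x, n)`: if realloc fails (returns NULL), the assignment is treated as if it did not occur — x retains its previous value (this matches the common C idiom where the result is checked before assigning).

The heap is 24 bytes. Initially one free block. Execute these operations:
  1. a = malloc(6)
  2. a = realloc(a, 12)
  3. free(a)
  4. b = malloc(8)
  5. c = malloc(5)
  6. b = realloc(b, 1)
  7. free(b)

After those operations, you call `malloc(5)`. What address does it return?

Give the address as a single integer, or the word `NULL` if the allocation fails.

Op 1: a = malloc(6) -> a = 0; heap: [0-5 ALLOC][6-23 FREE]
Op 2: a = realloc(a, 12) -> a = 0; heap: [0-11 ALLOC][12-23 FREE]
Op 3: free(a) -> (freed a); heap: [0-23 FREE]
Op 4: b = malloc(8) -> b = 0; heap: [0-7 ALLOC][8-23 FREE]
Op 5: c = malloc(5) -> c = 8; heap: [0-7 ALLOC][8-12 ALLOC][13-23 FREE]
Op 6: b = realloc(b, 1) -> b = 0; heap: [0-0 ALLOC][1-7 FREE][8-12 ALLOC][13-23 FREE]
Op 7: free(b) -> (freed b); heap: [0-7 FREE][8-12 ALLOC][13-23 FREE]
malloc(5): first-fit scan over [0-7 FREE][8-12 ALLOC][13-23 FREE] -> 0

Answer: 0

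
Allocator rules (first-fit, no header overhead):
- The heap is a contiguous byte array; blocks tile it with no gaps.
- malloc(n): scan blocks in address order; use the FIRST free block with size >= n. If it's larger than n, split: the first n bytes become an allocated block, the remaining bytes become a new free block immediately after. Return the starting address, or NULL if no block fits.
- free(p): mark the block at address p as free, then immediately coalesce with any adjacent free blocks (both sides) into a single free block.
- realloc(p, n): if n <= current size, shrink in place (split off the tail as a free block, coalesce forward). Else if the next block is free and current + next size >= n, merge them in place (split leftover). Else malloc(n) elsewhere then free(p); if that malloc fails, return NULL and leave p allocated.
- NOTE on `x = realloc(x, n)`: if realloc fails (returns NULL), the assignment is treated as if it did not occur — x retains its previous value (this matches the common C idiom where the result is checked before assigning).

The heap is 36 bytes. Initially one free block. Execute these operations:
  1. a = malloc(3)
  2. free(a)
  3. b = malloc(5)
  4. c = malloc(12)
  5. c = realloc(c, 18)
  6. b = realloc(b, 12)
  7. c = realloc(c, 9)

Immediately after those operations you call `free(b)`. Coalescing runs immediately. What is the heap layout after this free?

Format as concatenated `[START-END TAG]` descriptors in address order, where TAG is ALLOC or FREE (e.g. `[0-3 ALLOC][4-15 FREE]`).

Op 1: a = malloc(3) -> a = 0; heap: [0-2 ALLOC][3-35 FREE]
Op 2: free(a) -> (freed a); heap: [0-35 FREE]
Op 3: b = malloc(5) -> b = 0; heap: [0-4 ALLOC][5-35 FREE]
Op 4: c = malloc(12) -> c = 5; heap: [0-4 ALLOC][5-16 ALLOC][17-35 FREE]
Op 5: c = realloc(c, 18) -> c = 5; heap: [0-4 ALLOC][5-22 ALLOC][23-35 FREE]
Op 6: b = realloc(b, 12) -> b = 23; heap: [0-4 FREE][5-22 ALLOC][23-34 ALLOC][35-35 FREE]
Op 7: c = realloc(c, 9) -> c = 5; heap: [0-4 FREE][5-13 ALLOC][14-22 FREE][23-34 ALLOC][35-35 FREE]
free(b): b = 23 -> block [23-34 ALLOC]; mark free, coalesce with adjacent free neighbors -> [0-4 FREE][5-13 ALLOC][14-35 FREE]

Answer: [0-4 FREE][5-13 ALLOC][14-35 FREE]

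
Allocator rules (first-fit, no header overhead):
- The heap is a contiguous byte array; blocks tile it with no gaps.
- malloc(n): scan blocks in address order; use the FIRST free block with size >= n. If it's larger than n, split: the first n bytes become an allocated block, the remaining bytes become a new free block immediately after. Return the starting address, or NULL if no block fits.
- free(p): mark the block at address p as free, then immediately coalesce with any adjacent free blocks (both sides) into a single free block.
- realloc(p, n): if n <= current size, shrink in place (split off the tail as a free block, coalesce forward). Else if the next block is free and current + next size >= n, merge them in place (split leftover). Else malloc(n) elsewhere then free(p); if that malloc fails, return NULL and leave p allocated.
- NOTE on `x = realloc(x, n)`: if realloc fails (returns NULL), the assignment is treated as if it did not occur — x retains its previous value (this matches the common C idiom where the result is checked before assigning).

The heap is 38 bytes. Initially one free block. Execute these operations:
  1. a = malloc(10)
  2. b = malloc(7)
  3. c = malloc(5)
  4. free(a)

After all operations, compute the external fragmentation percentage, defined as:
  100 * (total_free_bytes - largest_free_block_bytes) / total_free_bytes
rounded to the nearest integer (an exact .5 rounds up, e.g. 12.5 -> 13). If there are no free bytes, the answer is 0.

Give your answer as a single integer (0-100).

Op 1: a = malloc(10) -> a = 0; heap: [0-9 ALLOC][10-37 FREE]
Op 2: b = malloc(7) -> b = 10; heap: [0-9 ALLOC][10-16 ALLOC][17-37 FREE]
Op 3: c = malloc(5) -> c = 17; heap: [0-9 ALLOC][10-16 ALLOC][17-21 ALLOC][22-37 FREE]
Op 4: free(a) -> (freed a); heap: [0-9 FREE][10-16 ALLOC][17-21 ALLOC][22-37 FREE]
Free blocks: [10 16] total_free=26 largest=16 -> 100*(26-16)/26 = 1000/26 ≈ 38.462 -> rounds to 38

Answer: 38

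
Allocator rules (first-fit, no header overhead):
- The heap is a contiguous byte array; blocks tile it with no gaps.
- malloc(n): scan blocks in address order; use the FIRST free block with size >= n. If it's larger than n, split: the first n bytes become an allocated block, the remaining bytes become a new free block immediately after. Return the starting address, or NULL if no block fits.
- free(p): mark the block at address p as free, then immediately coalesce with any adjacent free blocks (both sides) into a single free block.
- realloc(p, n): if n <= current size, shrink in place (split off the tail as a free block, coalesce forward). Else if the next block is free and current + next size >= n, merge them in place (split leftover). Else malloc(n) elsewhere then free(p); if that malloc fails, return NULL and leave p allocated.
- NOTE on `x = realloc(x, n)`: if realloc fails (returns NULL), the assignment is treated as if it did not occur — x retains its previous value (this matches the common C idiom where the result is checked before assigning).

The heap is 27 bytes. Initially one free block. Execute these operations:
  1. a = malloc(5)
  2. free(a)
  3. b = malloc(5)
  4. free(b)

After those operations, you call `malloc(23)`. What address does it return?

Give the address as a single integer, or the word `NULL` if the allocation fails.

Answer: 0

Derivation:
Op 1: a = malloc(5) -> a = 0; heap: [0-4 ALLOC][5-26 FREE]
Op 2: free(a) -> (freed a); heap: [0-26 FREE]
Op 3: b = malloc(5) -> b = 0; heap: [0-4 ALLOC][5-26 FREE]
Op 4: free(b) -> (freed b); heap: [0-26 FREE]
malloc(23): first-fit scan over [0-26 FREE] -> 0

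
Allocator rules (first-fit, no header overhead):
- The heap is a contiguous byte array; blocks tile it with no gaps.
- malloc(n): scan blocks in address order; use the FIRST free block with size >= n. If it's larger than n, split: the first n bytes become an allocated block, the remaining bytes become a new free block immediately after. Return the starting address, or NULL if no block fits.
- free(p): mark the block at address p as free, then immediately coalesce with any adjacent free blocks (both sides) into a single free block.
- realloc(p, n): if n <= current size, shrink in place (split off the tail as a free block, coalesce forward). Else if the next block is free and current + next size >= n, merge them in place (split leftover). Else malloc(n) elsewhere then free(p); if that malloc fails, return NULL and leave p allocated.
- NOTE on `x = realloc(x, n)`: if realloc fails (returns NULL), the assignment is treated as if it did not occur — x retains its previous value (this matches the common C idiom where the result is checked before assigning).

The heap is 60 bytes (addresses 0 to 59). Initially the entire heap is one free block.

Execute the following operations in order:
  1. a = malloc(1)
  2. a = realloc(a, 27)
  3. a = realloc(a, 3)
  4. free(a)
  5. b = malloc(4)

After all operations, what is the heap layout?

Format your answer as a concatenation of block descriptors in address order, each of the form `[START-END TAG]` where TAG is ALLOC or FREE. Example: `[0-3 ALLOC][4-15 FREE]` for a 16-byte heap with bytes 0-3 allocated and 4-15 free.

Op 1: a = malloc(1) -> a = 0; heap: [0-0 ALLOC][1-59 FREE]
Op 2: a = realloc(a, 27) -> a = 0; heap: [0-26 ALLOC][27-59 FREE]
Op 3: a = realloc(a, 3) -> a = 0; heap: [0-2 ALLOC][3-59 FREE]
Op 4: free(a) -> (freed a); heap: [0-59 FREE]
Op 5: b = malloc(4) -> b = 0; heap: [0-3 ALLOC][4-59 FREE]

Answer: [0-3 ALLOC][4-59 FREE]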